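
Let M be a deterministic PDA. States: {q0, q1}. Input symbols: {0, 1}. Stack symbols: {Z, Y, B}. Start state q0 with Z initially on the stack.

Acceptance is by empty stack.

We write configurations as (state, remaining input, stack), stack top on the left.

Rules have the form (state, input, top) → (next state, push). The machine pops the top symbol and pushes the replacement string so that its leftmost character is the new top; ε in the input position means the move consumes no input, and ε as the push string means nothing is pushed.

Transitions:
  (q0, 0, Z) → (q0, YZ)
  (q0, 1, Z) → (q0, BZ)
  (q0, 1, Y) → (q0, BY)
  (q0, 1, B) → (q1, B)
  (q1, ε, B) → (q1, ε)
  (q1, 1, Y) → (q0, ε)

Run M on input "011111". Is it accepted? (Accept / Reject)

(q0, 011111, Z)
  read 0, top Z: go to q0, push YZ → (q0, 11111, YZ)
  read 1, top Y: go to q0, push BY → (q0, 1111, BYZ)
  read 1, top B: go to q1, push B → (q1, 111, BYZ)
  ε-move, top B: go to q1, push ε → (q1, 111, YZ)
  read 1, top Y: go to q0, push ε → (q0, 11, Z)
  read 1, top Z: go to q0, push BZ → (q0, 1, BZ)
  read 1, top B: go to q1, push B → (q1, ε, BZ)
  ε-move, top B: go to q1, push ε → (q1, ε, Z)
All input consumed; stack is Z, not empty, and no further ε-move applies.

Reject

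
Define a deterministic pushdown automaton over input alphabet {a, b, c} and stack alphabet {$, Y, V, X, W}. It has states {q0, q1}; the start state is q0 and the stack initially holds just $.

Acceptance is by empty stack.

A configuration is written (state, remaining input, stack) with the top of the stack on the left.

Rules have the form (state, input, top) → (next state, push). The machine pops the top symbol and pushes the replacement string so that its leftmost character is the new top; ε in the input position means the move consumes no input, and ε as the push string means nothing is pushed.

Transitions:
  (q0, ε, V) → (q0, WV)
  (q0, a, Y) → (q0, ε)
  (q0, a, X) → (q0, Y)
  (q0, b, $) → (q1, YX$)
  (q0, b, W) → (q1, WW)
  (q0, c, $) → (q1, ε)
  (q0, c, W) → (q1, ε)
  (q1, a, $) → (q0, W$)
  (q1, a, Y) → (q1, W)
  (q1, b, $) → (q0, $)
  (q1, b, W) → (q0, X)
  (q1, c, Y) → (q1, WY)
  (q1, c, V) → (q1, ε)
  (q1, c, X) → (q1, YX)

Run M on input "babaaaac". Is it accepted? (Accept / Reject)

Accept

(q0, babaaaac, $) ⊢ (q1, abaaaac, YX$) ⊢ (q1, baaaac, WX$) ⊢ (q0, aaaac, XX$) ⊢ (q0, aaac, YX$) ⊢ (q0, aac, X$) ⊢ (q0, ac, Y$) ⊢ (q0, c, $) ⊢ (q1, ε, ε)
All input consumed and the stack is empty.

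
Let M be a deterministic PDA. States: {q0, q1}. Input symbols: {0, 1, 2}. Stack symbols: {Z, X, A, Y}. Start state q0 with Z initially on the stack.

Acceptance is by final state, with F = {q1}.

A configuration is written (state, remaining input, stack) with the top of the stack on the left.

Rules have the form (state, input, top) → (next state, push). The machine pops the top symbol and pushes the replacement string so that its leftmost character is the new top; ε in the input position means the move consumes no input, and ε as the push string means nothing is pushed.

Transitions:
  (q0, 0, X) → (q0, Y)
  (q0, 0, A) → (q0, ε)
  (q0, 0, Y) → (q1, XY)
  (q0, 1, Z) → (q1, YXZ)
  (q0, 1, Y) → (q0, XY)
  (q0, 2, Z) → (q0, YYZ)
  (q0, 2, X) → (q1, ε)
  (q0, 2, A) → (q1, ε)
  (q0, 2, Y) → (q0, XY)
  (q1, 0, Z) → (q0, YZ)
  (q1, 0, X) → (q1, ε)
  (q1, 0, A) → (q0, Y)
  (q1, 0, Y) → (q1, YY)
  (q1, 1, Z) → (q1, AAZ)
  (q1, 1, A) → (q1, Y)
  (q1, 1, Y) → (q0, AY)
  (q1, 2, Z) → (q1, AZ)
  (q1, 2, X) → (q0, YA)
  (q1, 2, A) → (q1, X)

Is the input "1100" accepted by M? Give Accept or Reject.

Accept

(q0, 1100, Z)
  read 1, top Z: go to q1, push YXZ → (q1, 100, YXZ)
  read 1, top Y: go to q0, push AY → (q0, 00, AYXZ)
  read 0, top A: go to q0, push ε → (q0, 0, YXZ)
  read 0, top Y: go to q1, push XY → (q1, ε, XYXZ)
All input consumed; state q1 ∈ F.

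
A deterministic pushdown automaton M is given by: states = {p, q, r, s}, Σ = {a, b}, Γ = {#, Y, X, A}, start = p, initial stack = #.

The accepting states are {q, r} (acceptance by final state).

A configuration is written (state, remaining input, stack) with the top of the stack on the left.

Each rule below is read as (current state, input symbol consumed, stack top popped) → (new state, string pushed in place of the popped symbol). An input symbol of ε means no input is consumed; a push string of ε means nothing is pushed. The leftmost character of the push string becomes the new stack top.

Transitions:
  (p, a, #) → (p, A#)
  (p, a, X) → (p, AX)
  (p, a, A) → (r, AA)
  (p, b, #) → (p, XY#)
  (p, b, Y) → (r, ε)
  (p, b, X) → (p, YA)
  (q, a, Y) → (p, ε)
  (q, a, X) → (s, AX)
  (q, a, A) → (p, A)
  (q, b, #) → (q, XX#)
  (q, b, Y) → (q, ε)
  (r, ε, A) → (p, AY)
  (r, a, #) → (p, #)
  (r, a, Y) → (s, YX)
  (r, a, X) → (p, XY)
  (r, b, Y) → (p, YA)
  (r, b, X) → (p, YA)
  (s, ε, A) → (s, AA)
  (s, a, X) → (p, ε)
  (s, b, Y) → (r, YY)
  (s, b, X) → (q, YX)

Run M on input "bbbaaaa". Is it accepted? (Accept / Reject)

(p, bbbaaaa, #) ⊢ (p, bbaaaa, XY#) ⊢ (p, baaaa, YAY#) ⊢ (r, aaaa, AY#) ⊢ (p, aaaa, AYY#) ⊢ (r, aaa, AAYY#) ⊢ (p, aaa, AYAYY#) ⊢ (r, aa, AAYAYY#) ⊢ (p, aa, AYAYAYY#) ⊢ (r, a, AAYAYAYY#) ⊢ (p, a, AYAYAYAYY#) ⊢ (r, ε, AAYAYAYAYY#)
All input consumed; state r ∈ F.

Accept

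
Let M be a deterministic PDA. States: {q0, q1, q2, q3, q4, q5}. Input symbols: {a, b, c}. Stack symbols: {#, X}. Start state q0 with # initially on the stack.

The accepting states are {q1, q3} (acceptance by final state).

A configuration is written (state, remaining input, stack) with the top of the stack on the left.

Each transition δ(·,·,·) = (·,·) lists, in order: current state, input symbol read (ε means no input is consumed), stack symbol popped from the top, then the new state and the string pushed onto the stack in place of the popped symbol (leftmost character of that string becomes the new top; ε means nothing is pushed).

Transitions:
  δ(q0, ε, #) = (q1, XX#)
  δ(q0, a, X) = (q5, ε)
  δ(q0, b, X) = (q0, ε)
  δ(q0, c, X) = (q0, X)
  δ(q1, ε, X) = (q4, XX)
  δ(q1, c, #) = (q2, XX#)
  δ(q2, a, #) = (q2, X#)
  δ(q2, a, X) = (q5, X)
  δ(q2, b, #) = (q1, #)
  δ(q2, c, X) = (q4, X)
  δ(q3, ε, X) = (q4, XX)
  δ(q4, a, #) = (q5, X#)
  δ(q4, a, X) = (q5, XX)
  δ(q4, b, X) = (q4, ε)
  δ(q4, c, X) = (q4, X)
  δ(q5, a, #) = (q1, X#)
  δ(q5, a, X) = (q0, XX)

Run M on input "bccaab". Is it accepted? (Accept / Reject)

Reject

(q0, bccaab, #) ⊢ (q1, bccaab, XX#) ⊢ (q4, bccaab, XXX#) ⊢ (q4, ccaab, XX#) ⊢ (q4, caab, XX#) ⊢ (q4, aab, XX#) ⊢ (q5, ab, XXX#) ⊢ (q0, b, XXXX#) ⊢ (q0, ε, XXX#)
All input consumed; state q0 ∉ F and no further ε-move applies.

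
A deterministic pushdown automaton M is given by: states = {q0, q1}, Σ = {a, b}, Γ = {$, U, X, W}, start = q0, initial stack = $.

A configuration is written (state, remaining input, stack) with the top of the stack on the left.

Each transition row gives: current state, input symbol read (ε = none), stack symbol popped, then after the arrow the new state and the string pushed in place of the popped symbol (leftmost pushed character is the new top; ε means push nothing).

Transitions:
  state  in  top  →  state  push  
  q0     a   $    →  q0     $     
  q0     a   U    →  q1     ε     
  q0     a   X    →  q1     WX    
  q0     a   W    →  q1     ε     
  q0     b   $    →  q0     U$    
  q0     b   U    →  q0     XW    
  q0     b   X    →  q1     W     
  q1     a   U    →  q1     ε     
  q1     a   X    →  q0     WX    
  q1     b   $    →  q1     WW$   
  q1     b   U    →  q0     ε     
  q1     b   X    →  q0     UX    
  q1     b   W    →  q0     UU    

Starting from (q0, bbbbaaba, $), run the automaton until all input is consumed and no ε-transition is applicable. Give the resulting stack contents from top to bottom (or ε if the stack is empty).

(q0, bbbbaaba, $)
  read b, top $: go to q0, push U$ → (q0, bbbaaba, U$)
  read b, top U: go to q0, push XW → (q0, bbaaba, XW$)
  read b, top X: go to q1, push W → (q1, baaba, WW$)
  read b, top W: go to q0, push UU → (q0, aaba, UUW$)
  read a, top U: go to q1, push ε → (q1, aba, UW$)
  read a, top U: go to q1, push ε → (q1, ba, W$)
  read b, top W: go to q0, push UU → (q0, a, UU$)
  read a, top U: go to q1, push ε → (q1, ε, U$)
All input consumed in state q1 with stack U$.

U$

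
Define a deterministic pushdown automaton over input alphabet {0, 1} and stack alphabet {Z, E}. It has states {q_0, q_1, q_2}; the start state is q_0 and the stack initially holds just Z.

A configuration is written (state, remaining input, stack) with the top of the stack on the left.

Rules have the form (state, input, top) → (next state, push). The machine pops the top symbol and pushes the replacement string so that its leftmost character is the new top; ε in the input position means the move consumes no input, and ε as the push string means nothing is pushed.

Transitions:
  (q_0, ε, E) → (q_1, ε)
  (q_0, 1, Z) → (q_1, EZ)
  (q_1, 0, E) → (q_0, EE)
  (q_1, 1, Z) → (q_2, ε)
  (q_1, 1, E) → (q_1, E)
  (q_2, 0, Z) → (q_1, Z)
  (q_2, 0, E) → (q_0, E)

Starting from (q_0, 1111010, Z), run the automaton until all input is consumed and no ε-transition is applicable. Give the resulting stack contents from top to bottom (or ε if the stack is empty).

EZ

(q_0, 1111010, Z)
  read 1, top Z: go to q_1, push EZ → (q_1, 111010, EZ)
  read 1, top E: go to q_1, push E → (q_1, 11010, EZ)
  read 1, top E: go to q_1, push E → (q_1, 1010, EZ)
  read 1, top E: go to q_1, push E → (q_1, 010, EZ)
  read 0, top E: go to q_0, push EE → (q_0, 10, EEZ)
  ε-move, top E: go to q_1, push ε → (q_1, 10, EZ)
  read 1, top E: go to q_1, push E → (q_1, 0, EZ)
  read 0, top E: go to q_0, push EE → (q_0, ε, EEZ)
  ε-move, top E: go to q_1, push ε → (q_1, ε, EZ)
All input consumed in state q_1 with stack EZ.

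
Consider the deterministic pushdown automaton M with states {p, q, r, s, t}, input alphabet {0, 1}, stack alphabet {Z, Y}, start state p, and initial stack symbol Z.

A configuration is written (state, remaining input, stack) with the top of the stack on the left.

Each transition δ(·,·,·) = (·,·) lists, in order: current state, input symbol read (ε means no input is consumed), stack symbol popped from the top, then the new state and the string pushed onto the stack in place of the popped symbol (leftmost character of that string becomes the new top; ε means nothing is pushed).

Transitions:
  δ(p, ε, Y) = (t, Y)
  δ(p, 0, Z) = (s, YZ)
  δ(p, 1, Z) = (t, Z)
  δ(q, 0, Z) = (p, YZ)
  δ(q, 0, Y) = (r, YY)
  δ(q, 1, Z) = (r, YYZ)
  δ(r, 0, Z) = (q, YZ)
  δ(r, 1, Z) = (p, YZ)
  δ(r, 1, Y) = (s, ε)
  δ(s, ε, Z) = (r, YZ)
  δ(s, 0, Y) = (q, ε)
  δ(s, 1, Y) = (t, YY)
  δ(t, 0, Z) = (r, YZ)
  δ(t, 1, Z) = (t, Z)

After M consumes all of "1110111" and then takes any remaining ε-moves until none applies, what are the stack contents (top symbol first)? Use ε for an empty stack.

YZ

(p, 1110111, Z)
  read 1, top Z: go to t, push Z → (t, 110111, Z)
  read 1, top Z: go to t, push Z → (t, 10111, Z)
  read 1, top Z: go to t, push Z → (t, 0111, Z)
  read 0, top Z: go to r, push YZ → (r, 111, YZ)
  read 1, top Y: go to s, push ε → (s, 11, Z)
  ε-move, top Z: go to r, push YZ → (r, 11, YZ)
  read 1, top Y: go to s, push ε → (s, 1, Z)
  ε-move, top Z: go to r, push YZ → (r, 1, YZ)
  read 1, top Y: go to s, push ε → (s, ε, Z)
  ε-move, top Z: go to r, push YZ → (r, ε, YZ)
All input consumed in state r with stack YZ.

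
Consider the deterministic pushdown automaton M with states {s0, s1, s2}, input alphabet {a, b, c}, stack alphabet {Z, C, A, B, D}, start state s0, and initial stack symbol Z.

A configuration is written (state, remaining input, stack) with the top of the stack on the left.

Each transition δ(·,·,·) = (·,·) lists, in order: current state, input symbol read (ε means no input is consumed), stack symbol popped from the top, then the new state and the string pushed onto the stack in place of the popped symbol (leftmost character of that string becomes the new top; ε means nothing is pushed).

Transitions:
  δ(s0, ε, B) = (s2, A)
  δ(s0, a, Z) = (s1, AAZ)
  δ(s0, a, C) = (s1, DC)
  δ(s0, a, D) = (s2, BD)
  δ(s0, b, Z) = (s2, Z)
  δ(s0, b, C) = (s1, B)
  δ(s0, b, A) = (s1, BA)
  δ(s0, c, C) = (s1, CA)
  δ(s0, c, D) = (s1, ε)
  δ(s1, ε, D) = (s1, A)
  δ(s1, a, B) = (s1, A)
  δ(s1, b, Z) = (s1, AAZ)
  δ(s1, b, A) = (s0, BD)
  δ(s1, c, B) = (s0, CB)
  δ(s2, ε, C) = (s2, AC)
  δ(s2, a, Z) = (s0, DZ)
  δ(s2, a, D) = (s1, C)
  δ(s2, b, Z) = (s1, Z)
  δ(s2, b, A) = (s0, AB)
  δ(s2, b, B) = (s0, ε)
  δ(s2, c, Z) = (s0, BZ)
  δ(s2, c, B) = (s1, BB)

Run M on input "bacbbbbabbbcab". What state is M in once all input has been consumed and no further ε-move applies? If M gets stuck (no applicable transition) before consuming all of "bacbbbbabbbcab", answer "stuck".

(s0, bacbbbbabbbcab, Z) ⊢ (s2, acbbbbabbbcab, Z) ⊢ (s0, cbbbbabbbcab, DZ) ⊢ (s1, bbbbabbbcab, Z) ⊢ (s1, bbbabbbcab, AAZ) ⊢ (s0, bbabbbcab, BDAZ) ⊢ (s2, bbabbbcab, ADAZ) ⊢ (s0, babbbcab, ABDAZ) ⊢ (s1, abbbcab, BABDAZ) ⊢ (s1, bbbcab, AABDAZ) ⊢ (s0, bbcab, BDABDAZ) ⊢ (s2, bbcab, ADABDAZ) ⊢ (s0, bcab, ABDABDAZ) ⊢ (s1, cab, BABDABDAZ) ⊢ (s0, ab, CBABDABDAZ) ⊢ (s1, b, DCBABDABDAZ) ⊢ (s1, b, ACBABDABDAZ) ⊢ (s0, ε, BDCBABDABDAZ) ⊢ (s2, ε, ADCBABDABDAZ)
All input consumed; M is in state s2.

s2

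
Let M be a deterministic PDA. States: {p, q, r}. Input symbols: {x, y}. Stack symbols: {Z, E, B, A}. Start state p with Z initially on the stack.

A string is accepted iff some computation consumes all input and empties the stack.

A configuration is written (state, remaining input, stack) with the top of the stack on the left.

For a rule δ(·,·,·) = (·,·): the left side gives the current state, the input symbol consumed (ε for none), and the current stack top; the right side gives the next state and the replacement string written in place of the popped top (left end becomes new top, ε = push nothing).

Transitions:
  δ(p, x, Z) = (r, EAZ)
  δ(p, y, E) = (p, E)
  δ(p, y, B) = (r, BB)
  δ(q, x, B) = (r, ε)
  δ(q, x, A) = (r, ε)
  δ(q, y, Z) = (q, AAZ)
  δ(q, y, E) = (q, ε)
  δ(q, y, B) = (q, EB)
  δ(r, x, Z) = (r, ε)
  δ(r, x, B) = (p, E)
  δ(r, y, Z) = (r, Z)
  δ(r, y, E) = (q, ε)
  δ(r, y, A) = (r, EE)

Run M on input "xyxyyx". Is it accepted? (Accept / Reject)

Accept

(p, xyxyyx, Z)
  read x, top Z: go to r, push EAZ → (r, yxyyx, EAZ)
  read y, top E: go to q, push ε → (q, xyyx, AZ)
  read x, top A: go to r, push ε → (r, yyx, Z)
  read y, top Z: go to r, push Z → (r, yx, Z)
  read y, top Z: go to r, push Z → (r, x, Z)
  read x, top Z: go to r, push ε → (r, ε, ε)
All input consumed and the stack is empty.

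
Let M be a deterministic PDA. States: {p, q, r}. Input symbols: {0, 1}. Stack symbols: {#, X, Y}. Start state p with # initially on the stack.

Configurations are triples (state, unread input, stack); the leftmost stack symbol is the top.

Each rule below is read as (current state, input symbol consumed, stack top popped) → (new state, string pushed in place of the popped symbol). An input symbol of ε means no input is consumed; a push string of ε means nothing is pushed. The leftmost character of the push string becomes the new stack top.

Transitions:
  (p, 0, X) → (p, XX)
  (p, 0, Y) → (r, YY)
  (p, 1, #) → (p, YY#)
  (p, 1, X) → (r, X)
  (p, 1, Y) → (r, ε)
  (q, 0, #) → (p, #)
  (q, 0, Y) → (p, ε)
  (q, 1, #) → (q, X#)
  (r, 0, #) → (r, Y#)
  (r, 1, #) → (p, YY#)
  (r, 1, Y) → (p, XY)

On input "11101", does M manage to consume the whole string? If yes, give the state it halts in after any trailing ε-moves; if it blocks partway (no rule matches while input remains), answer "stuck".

(p, 11101, #)
  read 1, top #: go to p, push YY# → (p, 1101, YY#)
  read 1, top Y: go to r, push ε → (r, 101, Y#)
  read 1, top Y: go to p, push XY → (p, 01, XY#)
  read 0, top X: go to p, push XX → (p, 1, XXY#)
  read 1, top X: go to r, push X → (r, ε, XXY#)
All input consumed; M is in state r.

r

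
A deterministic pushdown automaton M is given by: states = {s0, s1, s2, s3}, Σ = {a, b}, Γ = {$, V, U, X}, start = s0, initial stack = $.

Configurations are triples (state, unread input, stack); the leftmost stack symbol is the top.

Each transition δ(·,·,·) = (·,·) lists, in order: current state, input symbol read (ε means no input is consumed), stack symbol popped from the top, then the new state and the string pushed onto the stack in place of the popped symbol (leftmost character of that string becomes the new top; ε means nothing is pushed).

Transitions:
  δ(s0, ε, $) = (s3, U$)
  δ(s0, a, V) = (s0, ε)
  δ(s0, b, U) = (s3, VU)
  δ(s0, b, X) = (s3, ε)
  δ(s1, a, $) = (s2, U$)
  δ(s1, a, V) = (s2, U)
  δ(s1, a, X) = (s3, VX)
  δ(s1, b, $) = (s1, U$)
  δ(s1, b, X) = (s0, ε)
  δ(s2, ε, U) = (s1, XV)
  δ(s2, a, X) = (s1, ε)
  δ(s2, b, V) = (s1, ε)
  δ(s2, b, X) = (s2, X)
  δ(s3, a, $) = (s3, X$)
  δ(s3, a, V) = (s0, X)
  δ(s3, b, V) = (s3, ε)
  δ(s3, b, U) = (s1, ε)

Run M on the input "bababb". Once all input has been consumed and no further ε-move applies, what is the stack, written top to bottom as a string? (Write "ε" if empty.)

U$

(s0, bababb, $) ⊢ (s3, bababb, U$) ⊢ (s1, ababb, $) ⊢ (s2, babb, U$) ⊢ (s1, babb, XV$) ⊢ (s0, abb, V$) ⊢ (s0, bb, $) ⊢ (s3, bb, U$) ⊢ (s1, b, $) ⊢ (s1, ε, U$)
All input consumed in state s1 with stack U$.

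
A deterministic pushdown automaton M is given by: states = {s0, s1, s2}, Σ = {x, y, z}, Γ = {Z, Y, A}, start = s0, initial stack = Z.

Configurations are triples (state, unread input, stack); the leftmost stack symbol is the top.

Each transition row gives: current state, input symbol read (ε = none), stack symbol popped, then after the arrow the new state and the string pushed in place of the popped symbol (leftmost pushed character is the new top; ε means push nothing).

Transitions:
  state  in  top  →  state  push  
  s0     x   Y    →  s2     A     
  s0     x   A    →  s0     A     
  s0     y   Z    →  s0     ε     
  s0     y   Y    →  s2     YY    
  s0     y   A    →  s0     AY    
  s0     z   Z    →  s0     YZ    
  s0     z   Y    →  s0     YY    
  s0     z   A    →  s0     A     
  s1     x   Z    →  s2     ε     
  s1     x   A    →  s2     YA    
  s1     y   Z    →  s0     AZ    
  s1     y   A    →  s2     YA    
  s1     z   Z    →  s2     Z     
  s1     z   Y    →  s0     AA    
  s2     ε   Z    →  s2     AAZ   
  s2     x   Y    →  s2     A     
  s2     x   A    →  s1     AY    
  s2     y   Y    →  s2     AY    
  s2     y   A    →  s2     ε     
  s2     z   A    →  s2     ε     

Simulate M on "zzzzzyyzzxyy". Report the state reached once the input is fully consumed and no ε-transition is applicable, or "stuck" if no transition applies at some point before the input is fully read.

(s0, zzzzzyyzzxyy, Z)
  read z, top Z: go to s0, push YZ → (s0, zzzzyyzzxyy, YZ)
  read z, top Y: go to s0, push YY → (s0, zzzyyzzxyy, YYZ)
  read z, top Y: go to s0, push YY → (s0, zzyyzzxyy, YYYZ)
  read z, top Y: go to s0, push YY → (s0, zyyzzxyy, YYYYZ)
  read z, top Y: go to s0, push YY → (s0, yyzzxyy, YYYYYZ)
  read y, top Y: go to s2, push YY → (s2, yzzxyy, YYYYYYZ)
  read y, top Y: go to s2, push AY → (s2, zzxyy, AYYYYYYZ)
  read z, top A: go to s2, push ε → (s2, zxyy, YYYYYYZ)
No transition for (s2, z, top Y); M blocks with input zxyy remaining.

stuck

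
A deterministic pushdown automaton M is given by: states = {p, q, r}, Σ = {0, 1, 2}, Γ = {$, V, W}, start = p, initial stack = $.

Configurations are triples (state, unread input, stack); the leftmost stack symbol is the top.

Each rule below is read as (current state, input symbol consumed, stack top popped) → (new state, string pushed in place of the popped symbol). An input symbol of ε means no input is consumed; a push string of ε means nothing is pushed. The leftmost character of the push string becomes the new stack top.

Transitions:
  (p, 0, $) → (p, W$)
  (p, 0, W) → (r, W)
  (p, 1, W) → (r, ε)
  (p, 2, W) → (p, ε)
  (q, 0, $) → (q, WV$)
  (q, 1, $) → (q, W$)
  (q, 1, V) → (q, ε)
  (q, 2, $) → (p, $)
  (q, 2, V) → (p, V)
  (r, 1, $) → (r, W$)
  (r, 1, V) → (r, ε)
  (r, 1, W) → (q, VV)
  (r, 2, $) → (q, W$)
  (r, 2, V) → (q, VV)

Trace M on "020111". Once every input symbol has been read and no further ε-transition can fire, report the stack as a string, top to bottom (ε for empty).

VV$

(p, 020111, $)
  read 0, top $: go to p, push W$ → (p, 20111, W$)
  read 2, top W: go to p, push ε → (p, 0111, $)
  read 0, top $: go to p, push W$ → (p, 111, W$)
  read 1, top W: go to r, push ε → (r, 11, $)
  read 1, top $: go to r, push W$ → (r, 1, W$)
  read 1, top W: go to q, push VV → (q, ε, VV$)
All input consumed in state q with stack VV$.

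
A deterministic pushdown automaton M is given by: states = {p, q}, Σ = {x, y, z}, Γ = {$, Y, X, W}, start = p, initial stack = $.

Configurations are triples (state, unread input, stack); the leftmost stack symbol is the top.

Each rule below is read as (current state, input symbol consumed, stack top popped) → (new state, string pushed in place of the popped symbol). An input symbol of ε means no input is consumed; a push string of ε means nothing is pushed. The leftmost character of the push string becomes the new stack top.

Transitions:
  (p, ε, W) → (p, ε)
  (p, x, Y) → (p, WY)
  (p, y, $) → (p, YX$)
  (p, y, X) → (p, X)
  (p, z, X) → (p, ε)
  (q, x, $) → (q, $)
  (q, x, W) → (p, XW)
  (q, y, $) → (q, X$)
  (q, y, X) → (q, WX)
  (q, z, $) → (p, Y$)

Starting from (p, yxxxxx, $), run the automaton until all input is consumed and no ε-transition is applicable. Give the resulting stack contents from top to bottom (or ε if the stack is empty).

(p, yxxxxx, $) ⊢ (p, xxxxx, YX$) ⊢ (p, xxxx, WYX$) ⊢ (p, xxxx, YX$) ⊢ (p, xxx, WYX$) ⊢ (p, xxx, YX$) ⊢ (p, xx, WYX$) ⊢ (p, xx, YX$) ⊢ (p, x, WYX$) ⊢ (p, x, YX$) ⊢ (p, ε, WYX$) ⊢ (p, ε, YX$)
All input consumed in state p with stack YX$.

YX$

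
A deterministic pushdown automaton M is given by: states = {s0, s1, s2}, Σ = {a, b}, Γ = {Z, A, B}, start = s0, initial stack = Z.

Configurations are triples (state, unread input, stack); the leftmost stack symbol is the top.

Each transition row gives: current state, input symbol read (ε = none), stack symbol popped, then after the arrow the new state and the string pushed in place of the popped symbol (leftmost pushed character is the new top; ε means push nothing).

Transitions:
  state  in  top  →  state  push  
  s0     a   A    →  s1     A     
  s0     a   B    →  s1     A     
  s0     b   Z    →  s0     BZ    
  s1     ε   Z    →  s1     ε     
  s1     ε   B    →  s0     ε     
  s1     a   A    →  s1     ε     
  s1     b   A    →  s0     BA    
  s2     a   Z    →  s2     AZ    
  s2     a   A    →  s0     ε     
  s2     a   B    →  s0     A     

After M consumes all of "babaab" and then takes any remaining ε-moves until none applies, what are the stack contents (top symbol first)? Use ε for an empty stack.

BAZ

(s0, babaab, Z)
  read b, top Z: go to s0, push BZ → (s0, abaab, BZ)
  read a, top B: go to s1, push A → (s1, baab, AZ)
  read b, top A: go to s0, push BA → (s0, aab, BAZ)
  read a, top B: go to s1, push A → (s1, ab, AAZ)
  read a, top A: go to s1, push ε → (s1, b, AZ)
  read b, top A: go to s0, push BA → (s0, ε, BAZ)
All input consumed in state s0 with stack BAZ.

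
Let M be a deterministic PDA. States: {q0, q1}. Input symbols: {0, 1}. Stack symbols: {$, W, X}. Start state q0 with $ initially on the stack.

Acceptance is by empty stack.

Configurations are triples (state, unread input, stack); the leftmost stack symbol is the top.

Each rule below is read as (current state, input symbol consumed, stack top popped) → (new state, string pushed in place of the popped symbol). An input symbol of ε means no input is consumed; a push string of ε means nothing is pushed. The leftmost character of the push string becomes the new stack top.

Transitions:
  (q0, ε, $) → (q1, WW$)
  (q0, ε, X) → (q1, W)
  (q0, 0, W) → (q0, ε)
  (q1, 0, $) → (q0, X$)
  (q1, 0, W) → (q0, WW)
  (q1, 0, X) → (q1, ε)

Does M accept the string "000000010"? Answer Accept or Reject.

(q0, 000000010, $)
  ε-move, top $: go to q1, push WW$ → (q1, 000000010, WW$)
  read 0, top W: go to q0, push WW → (q0, 00000010, WWW$)
  read 0, top W: go to q0, push ε → (q0, 0000010, WW$)
  read 0, top W: go to q0, push ε → (q0, 000010, W$)
  read 0, top W: go to q0, push ε → (q0, 00010, $)
  ε-move, top $: go to q1, push WW$ → (q1, 00010, WW$)
  read 0, top W: go to q0, push WW → (q0, 0010, WWW$)
  read 0, top W: go to q0, push ε → (q0, 010, WW$)
  read 0, top W: go to q0, push ε → (q0, 10, W$)
No transition applies at (q0, 10, W$); input not fully consumed.

Reject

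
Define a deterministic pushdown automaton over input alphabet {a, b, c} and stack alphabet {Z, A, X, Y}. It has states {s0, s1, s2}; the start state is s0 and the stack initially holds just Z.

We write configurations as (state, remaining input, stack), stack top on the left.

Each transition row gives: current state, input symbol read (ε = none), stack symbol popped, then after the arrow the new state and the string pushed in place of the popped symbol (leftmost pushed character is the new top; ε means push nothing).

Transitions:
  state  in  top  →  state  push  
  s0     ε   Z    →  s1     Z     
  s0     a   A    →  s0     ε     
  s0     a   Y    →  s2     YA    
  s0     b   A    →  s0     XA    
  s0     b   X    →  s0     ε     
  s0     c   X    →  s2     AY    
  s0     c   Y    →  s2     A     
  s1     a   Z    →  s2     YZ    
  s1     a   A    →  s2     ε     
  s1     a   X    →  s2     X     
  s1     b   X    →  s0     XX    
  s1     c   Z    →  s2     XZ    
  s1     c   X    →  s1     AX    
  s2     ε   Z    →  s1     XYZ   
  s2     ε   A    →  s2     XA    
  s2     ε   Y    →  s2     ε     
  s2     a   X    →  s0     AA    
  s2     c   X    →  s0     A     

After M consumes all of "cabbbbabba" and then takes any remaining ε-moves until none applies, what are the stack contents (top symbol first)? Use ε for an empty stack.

Z

(s0, cabbbbabba, Z) ⊢ (s1, cabbbbabba, Z) ⊢ (s2, abbbbabba, XZ) ⊢ (s0, bbbbabba, AAZ) ⊢ (s0, bbbabba, XAAZ) ⊢ (s0, bbabba, AAZ) ⊢ (s0, babba, XAAZ) ⊢ (s0, abba, AAZ) ⊢ (s0, bba, AZ) ⊢ (s0, ba, XAZ) ⊢ (s0, a, AZ) ⊢ (s0, ε, Z) ⊢ (s1, ε, Z)
All input consumed in state s1 with stack Z.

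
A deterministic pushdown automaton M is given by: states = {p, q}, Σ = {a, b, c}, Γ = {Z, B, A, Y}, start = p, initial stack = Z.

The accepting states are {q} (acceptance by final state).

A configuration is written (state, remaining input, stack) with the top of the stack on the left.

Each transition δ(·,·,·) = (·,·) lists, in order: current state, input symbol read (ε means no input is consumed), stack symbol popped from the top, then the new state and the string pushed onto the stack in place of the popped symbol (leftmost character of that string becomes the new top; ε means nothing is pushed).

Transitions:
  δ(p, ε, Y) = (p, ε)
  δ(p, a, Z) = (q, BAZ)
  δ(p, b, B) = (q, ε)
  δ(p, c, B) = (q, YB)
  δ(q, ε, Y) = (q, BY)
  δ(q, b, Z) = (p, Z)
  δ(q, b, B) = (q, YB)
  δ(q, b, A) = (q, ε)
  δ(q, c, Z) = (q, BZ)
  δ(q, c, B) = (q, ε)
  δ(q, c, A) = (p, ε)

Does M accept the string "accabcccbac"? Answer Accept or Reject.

(p, accabcccbac, Z) ⊢ (q, ccabcccbac, BAZ) ⊢ (q, cabcccbac, AZ) ⊢ (p, abcccbac, Z) ⊢ (q, bcccbac, BAZ) ⊢ (q, cccbac, YBAZ) ⊢ (q, cccbac, BYBAZ) ⊢ (q, ccbac, YBAZ) ⊢ (q, ccbac, BYBAZ) ⊢ (q, cbac, YBAZ) ⊢ (q, cbac, BYBAZ) ⊢ (q, bac, YBAZ) ⊢ (q, bac, BYBAZ) ⊢ (q, ac, YBYBAZ) ⊢ (q, ac, BYBYBAZ)
No transition applies at (q, ac, BYBYBAZ); input not fully consumed.

Reject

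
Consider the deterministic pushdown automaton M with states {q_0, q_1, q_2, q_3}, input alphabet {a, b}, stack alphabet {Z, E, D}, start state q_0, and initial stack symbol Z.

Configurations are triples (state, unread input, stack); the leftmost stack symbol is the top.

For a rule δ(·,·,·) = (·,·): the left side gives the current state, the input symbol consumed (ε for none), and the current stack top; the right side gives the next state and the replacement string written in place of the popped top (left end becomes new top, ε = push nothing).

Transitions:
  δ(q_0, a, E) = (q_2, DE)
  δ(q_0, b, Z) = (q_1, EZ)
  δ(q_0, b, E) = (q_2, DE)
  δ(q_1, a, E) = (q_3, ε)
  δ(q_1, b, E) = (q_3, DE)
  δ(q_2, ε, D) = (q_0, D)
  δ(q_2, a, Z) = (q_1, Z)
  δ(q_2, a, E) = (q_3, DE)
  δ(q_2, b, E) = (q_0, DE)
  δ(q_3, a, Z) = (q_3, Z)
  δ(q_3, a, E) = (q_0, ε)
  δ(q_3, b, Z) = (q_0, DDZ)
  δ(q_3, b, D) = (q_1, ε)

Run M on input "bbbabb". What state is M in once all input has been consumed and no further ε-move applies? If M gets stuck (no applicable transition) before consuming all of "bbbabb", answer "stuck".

(q_0, bbbabb, Z)
  read b, top Z: go to q_1, push EZ → (q_1, bbabb, EZ)
  read b, top E: go to q_3, push DE → (q_3, babb, DEZ)
  read b, top D: go to q_1, push ε → (q_1, abb, EZ)
  read a, top E: go to q_3, push ε → (q_3, bb, Z)
  read b, top Z: go to q_0, push DDZ → (q_0, b, DDZ)
No transition for (q_0, b, top D); M blocks with input b remaining.

stuck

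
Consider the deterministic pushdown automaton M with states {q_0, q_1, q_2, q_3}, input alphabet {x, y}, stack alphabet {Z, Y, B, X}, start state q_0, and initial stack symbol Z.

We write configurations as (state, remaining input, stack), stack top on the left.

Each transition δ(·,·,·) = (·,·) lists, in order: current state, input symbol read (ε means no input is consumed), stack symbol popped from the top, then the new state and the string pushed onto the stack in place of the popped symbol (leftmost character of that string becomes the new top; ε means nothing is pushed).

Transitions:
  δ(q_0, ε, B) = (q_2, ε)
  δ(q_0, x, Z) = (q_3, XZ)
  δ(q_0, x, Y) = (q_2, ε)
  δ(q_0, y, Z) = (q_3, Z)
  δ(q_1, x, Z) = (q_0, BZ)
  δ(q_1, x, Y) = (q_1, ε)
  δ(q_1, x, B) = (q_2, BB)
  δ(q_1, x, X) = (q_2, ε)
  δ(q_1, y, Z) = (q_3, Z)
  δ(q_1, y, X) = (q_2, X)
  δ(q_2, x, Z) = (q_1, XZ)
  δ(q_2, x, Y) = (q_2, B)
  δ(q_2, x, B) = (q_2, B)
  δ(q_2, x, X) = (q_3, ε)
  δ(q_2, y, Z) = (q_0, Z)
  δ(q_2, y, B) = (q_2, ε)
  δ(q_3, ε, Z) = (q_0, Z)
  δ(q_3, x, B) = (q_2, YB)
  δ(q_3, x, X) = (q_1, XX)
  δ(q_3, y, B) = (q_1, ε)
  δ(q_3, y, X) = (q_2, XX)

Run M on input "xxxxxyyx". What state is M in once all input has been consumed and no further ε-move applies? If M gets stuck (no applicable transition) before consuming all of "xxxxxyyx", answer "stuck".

stuck

(q_0, xxxxxyyx, Z) ⊢ (q_3, xxxxyyx, XZ) ⊢ (q_1, xxxyyx, XXZ) ⊢ (q_2, xxyyx, XZ) ⊢ (q_3, xyyx, Z) ⊢ (q_0, xyyx, Z) ⊢ (q_3, yyx, XZ) ⊢ (q_2, yx, XXZ)
No transition for (q_2, y, top X); M blocks with input yx remaining.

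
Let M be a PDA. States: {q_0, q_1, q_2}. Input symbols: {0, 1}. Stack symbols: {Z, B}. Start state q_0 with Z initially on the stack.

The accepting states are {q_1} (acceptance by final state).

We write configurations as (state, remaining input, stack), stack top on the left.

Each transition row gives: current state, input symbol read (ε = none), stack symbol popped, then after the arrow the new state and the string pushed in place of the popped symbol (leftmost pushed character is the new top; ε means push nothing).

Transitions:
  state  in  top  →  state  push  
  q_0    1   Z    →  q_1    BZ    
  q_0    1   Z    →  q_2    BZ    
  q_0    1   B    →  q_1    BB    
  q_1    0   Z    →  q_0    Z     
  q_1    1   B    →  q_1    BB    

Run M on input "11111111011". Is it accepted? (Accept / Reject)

Reject

No computation consumes all input and reaches a final state.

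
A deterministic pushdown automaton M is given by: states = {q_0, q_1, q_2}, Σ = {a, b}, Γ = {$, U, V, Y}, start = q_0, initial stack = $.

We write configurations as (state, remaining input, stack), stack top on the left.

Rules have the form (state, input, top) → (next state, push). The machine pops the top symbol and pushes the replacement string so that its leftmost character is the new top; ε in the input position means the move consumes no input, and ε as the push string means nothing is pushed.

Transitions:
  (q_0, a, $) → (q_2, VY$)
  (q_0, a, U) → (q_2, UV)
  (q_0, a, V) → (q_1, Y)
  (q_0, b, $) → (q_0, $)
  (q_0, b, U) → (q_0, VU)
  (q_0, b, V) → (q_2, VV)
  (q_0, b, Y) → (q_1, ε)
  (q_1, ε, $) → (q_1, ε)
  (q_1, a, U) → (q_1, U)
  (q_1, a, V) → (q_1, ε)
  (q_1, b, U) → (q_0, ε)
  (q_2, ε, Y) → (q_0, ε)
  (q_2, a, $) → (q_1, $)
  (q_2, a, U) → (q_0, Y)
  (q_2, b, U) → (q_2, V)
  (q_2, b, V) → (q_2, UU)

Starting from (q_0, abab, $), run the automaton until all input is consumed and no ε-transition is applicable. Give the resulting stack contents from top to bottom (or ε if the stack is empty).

UY$

(q_0, abab, $)
  read a, top $: go to q_2, push VY$ → (q_2, bab, VY$)
  read b, top V: go to q_2, push UU → (q_2, ab, UUY$)
  read a, top U: go to q_0, push Y → (q_0, b, YUY$)
  read b, top Y: go to q_1, push ε → (q_1, ε, UY$)
All input consumed in state q_1 with stack UY$.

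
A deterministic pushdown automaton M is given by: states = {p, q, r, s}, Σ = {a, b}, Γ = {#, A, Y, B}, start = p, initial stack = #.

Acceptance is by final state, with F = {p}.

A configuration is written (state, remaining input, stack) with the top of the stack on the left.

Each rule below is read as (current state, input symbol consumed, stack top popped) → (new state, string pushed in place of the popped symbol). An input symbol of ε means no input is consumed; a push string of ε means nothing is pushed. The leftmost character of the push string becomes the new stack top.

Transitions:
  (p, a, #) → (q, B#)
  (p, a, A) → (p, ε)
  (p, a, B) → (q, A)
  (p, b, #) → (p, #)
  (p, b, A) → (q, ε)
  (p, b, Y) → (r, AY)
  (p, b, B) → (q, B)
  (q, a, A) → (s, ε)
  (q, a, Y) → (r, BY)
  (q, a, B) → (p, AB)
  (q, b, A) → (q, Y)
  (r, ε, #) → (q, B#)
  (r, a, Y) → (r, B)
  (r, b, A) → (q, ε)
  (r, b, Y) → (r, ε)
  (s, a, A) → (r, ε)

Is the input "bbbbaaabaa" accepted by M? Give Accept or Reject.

Accept

(p, bbbbaaabaa, #) ⊢ (p, bbbaaabaa, #) ⊢ (p, bbaaabaa, #) ⊢ (p, baaabaa, #) ⊢ (p, aaabaa, #) ⊢ (q, aabaa, B#) ⊢ (p, abaa, AB#) ⊢ (p, baa, B#) ⊢ (q, aa, B#) ⊢ (p, a, AB#) ⊢ (p, ε, B#)
All input consumed; state p ∈ F.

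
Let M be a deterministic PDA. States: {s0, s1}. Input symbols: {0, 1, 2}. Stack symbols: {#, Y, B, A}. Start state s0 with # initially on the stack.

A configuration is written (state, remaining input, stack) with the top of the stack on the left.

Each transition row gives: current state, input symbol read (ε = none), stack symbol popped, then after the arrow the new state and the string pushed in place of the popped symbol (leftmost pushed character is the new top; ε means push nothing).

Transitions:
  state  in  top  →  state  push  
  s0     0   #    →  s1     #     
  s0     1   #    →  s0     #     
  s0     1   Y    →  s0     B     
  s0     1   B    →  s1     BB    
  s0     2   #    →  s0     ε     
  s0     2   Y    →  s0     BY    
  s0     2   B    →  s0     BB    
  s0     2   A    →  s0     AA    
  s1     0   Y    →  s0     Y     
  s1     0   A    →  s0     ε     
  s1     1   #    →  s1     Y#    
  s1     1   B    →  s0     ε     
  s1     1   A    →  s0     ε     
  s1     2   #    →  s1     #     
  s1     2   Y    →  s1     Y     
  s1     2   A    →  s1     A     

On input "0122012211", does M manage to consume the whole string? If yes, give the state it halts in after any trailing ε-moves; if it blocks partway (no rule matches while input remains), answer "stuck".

s0

(s0, 0122012211, #)
  read 0, top #: go to s1, push # → (s1, 122012211, #)
  read 1, top #: go to s1, push Y# → (s1, 22012211, Y#)
  read 2, top Y: go to s1, push Y → (s1, 2012211, Y#)
  read 2, top Y: go to s1, push Y → (s1, 012211, Y#)
  read 0, top Y: go to s0, push Y → (s0, 12211, Y#)
  read 1, top Y: go to s0, push B → (s0, 2211, B#)
  read 2, top B: go to s0, push BB → (s0, 211, BB#)
  read 2, top B: go to s0, push BB → (s0, 11, BBB#)
  read 1, top B: go to s1, push BB → (s1, 1, BBBB#)
  read 1, top B: go to s0, push ε → (s0, ε, BBB#)
All input consumed; M is in state s0.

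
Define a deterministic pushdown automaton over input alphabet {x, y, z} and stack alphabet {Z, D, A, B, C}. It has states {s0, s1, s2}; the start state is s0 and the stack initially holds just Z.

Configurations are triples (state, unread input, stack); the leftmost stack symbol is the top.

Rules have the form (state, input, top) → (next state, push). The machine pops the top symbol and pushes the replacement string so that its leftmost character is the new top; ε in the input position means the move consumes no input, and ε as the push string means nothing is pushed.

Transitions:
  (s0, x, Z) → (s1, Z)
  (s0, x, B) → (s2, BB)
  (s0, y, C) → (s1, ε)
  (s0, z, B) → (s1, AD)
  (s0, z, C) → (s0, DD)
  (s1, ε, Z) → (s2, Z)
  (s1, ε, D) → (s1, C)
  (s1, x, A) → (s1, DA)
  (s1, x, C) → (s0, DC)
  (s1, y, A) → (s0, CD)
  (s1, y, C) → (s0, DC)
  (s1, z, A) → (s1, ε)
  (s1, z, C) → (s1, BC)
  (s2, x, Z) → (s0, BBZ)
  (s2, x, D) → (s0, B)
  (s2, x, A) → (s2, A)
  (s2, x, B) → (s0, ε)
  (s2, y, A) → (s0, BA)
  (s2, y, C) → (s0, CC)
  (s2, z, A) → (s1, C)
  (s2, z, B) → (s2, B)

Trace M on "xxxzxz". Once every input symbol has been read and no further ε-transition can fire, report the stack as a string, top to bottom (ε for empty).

ADBZ

(s0, xxxzxz, Z) ⊢ (s1, xxzxz, Z) ⊢ (s2, xxzxz, Z) ⊢ (s0, xzxz, BBZ) ⊢ (s2, zxz, BBBZ) ⊢ (s2, xz, BBBZ) ⊢ (s0, z, BBZ) ⊢ (s1, ε, ADBZ)
All input consumed in state s1 with stack ADBZ.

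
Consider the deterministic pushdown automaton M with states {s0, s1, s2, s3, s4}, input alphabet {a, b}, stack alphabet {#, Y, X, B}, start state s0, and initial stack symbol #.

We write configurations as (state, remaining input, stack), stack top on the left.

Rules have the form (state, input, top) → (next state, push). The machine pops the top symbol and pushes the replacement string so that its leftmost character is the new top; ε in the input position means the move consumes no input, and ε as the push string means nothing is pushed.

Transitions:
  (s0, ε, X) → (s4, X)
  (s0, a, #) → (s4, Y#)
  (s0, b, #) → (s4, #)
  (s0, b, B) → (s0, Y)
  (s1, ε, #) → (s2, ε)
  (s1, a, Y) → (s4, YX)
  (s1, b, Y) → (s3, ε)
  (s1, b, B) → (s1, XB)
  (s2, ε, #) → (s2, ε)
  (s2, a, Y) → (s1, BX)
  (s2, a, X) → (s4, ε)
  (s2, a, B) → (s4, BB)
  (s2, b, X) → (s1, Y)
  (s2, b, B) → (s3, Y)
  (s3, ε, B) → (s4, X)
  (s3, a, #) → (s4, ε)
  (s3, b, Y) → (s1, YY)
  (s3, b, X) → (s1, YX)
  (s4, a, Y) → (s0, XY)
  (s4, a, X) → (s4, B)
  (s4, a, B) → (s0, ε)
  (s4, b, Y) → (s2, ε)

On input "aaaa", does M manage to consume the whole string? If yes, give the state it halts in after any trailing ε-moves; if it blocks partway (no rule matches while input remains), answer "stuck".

s0

(s0, aaaa, #)
  read a, top #: go to s4, push Y# → (s4, aaa, Y#)
  read a, top Y: go to s0, push XY → (s0, aa, XY#)
  ε-move, top X: go to s4, push X → (s4, aa, XY#)
  read a, top X: go to s4, push B → (s4, a, BY#)
  read a, top B: go to s0, push ε → (s0, ε, Y#)
All input consumed; M is in state s0.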